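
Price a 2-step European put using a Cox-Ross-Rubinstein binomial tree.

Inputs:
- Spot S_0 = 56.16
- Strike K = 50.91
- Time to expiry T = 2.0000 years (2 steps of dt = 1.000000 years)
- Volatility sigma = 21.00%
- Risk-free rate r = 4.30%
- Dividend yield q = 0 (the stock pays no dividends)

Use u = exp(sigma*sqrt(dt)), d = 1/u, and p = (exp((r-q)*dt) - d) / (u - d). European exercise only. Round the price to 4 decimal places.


dt = T/N = 1.000000
u = exp(sigma*sqrt(dt)) = 1.233678; d = 1/u = 0.810584
p = (exp((r-q)*dt) - d) / (u - d) = 0.551541
Discount per step: exp(-r*dt) = 0.957911
Stock lattice S(k, i) with i counting down-moves:
  k=0: S(0,0) = 56.1600
  k=1: S(1,0) = 69.2834; S(1,1) = 45.5224
  k=2: S(2,0) = 85.4734; S(2,1) = 56.1600; S(2,2) = 36.8997
Terminal payoffs V(N, i) = max(K - S_T, 0):
  V(2,0) = 0.000000; V(2,1) = 0.000000; V(2,2) = 14.010251
Backward induction: V(k, i) = exp(-r*dt) * [p * V(k+1, i) + (1-p) * V(k+1, i+1)].
  V(1,0) = exp(-r*dt) * [p*0.000000 + (1-p)*0.000000] = 0.000000
  V(1,1) = exp(-r*dt) * [p*0.000000 + (1-p)*14.010251] = 6.018577
  V(0,0) = exp(-r*dt) * [p*0.000000 + (1-p)*6.018577] = 2.585484

Answer: Price = V(0,0) = 2.5855


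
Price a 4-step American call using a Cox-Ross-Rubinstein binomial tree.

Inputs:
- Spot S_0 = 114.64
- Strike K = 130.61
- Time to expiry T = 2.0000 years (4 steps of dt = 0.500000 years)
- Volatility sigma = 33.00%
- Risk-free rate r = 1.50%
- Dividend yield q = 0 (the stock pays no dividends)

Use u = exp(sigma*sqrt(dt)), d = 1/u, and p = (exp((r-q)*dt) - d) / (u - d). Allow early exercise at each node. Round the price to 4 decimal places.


Answer: Price = V(0,0) = 17.4148

Derivation:
dt = T/N = 0.500000
u = exp(sigma*sqrt(dt)) = 1.262817; d = 1/u = 0.791880
p = (exp((r-q)*dt) - d) / (u - d) = 0.457913
Discount per step: exp(-r*dt) = 0.992528
Stock lattice S(k, i) with i counting down-moves:
  k=0: S(0,0) = 114.6400
  k=1: S(1,0) = 144.7694; S(1,1) = 90.7811
  k=2: S(2,0) = 182.8173; S(2,1) = 114.6400; S(2,2) = 71.8878
  k=3: S(3,0) = 230.8649; S(3,1) = 144.7694; S(3,2) = 90.7811; S(3,3) = 56.9265
  k=4: S(4,0) = 291.5402; S(4,1) = 182.8173; S(4,2) = 114.6400; S(4,3) = 71.8878; S(4,4) = 45.0790
Terminal payoffs V(N, i) = max(S_T - K, 0):
  V(4,0) = 160.930151; V(4,1) = 52.207294; V(4,2) = 0.000000; V(4,3) = 0.000000; V(4,4) = 0.000000
Backward induction: V(k, i) = exp(-r*dt) * [p * V(k+1, i) + (1-p) * V(k+1, i+1)]; then take max(V_cont, immediate exercise) for American.
  V(3,0) = exp(-r*dt) * [p*160.930151 + (1-p)*52.207294] = 101.230766; exercise = 100.254855; V(3,0) = max -> 101.230766
  V(3,1) = exp(-r*dt) * [p*52.207294 + (1-p)*0.000000] = 23.727746; exercise = 14.159384; V(3,1) = max -> 23.727746
  V(3,2) = exp(-r*dt) * [p*0.000000 + (1-p)*0.000000] = 0.000000; exercise = 0.000000; V(3,2) = max -> 0.000000
  V(3,3) = exp(-r*dt) * [p*0.000000 + (1-p)*0.000000] = 0.000000; exercise = 0.000000; V(3,3) = max -> 0.000000
  V(2,0) = exp(-r*dt) * [p*101.230766 + (1-p)*23.727746] = 58.774880; exercise = 52.207294; V(2,0) = max -> 58.774880
  V(2,1) = exp(-r*dt) * [p*23.727746 + (1-p)*0.000000] = 10.784048; exercise = 0.000000; V(2,1) = max -> 10.784048
  V(2,2) = exp(-r*dt) * [p*0.000000 + (1-p)*0.000000] = 0.000000; exercise = 0.000000; V(2,2) = max -> 0.000000
  V(1,0) = exp(-r*dt) * [p*58.774880 + (1-p)*10.784048] = 32.514872; exercise = 14.159384; V(1,0) = max -> 32.514872
  V(1,1) = exp(-r*dt) * [p*10.784048 + (1-p)*0.000000] = 4.901253; exercise = 0.000000; V(1,1) = max -> 4.901253
  V(0,0) = exp(-r*dt) * [p*32.514872 + (1-p)*4.901253] = 17.414773; exercise = 0.000000; V(0,0) = max -> 17.414773


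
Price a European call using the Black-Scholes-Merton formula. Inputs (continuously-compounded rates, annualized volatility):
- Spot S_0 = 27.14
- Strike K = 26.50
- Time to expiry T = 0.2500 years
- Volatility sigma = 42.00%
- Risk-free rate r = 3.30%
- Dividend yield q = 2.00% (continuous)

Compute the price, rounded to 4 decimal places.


Answer: Price = 2.6077

Derivation:
d1 = (ln(S/K) + (r - q + 0.5*sigma^2) * T) / (sigma * sqrt(T)) = 0.23411391
d2 = d1 - sigma * sqrt(T) = 0.02411391
exp(-rT) = 0.99178394; exp(-qT) = 0.99501248
C = S_0 * exp(-qT) * N(d1) - K * exp(-rT) * N(d2)
N(d1) = 0.59255173; N(d2) = 0.50961913
C = 27.1400 * 0.99501248 * 0.59255173 - 26.5000 * 0.99178394 * 0.50961913 = 2.6077


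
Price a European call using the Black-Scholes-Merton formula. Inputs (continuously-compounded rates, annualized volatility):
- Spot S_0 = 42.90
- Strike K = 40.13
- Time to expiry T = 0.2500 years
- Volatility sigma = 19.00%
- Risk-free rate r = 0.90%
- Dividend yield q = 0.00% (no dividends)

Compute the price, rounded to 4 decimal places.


d1 = (ln(S/K) + (r - q + 0.5*sigma^2) * T) / (sigma * sqrt(T)) = 0.77379096
d2 = d1 - sigma * sqrt(T) = 0.67879096
exp(-rT) = 0.99775253; exp(-qT) = 1.00000000
C = S_0 * exp(-qT) * N(d1) - K * exp(-rT) * N(d2)
N(d1) = 0.78047279; N(d2) = 0.75136484
C = 42.9000 * 1.00000000 * 0.78047279 - 40.1300 * 0.99775253 * 0.75136484 = 3.3978

Answer: Price = 3.3978


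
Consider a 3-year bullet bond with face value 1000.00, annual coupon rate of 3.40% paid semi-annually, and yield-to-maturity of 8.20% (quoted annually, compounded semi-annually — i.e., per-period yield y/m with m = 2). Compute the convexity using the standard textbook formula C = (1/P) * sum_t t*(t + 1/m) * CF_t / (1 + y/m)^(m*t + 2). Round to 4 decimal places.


Coupon per period c = face * coupon_rate / m = 17.000000
Periods per year m = 2; per-period yield y/m = 0.041000
Number of cashflows N = 6
Cashflows (t years, CF_t, discount factor 1/(1+y/m)^(m*t), PV):
  t = 0.5000: CF_t = 17.000000, DF = 0.960615, PV = 16.330451
  t = 1.0000: CF_t = 17.000000, DF = 0.922781, PV = 15.687273
  t = 1.5000: CF_t = 17.000000, DF = 0.886437, PV = 15.069427
  t = 2.0000: CF_t = 17.000000, DF = 0.851524, PV = 14.475914
  t = 2.5000: CF_t = 17.000000, DF = 0.817987, PV = 13.905777
  t = 3.0000: CF_t = 1017.000000, DF = 0.785770, PV = 799.128420
Price P = sum_t PV_t = 874.597263
Convexity numerator sum_t t*(t + 1/m) * CF_t / (1+y/m)^(m*t + 2):
  t = 0.5000: term = 7.534713
  t = 1.0000: term = 21.713871
  t = 1.5000: term = 41.717332
  t = 2.0000: term = 66.790478
  t = 2.5000: term = 96.239881
  t = 3.0000: term = 7742.913649
Convexity = (1/P) * sum = 7976.909925 / 874.597263 = 9.120666

Answer: Convexity = 9.1207


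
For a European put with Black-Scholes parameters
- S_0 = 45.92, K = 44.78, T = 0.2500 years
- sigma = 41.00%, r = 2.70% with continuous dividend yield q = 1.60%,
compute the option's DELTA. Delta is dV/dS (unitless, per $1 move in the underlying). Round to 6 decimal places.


Answer: Delta = -0.404110

Derivation:
d1 = 0.2385445895; d2 = 0.0335445895
phi(d1) = 0.3877516220; exp(-qT) = 0.9960079893; exp(-rT) = 0.9932727301
N(-d1) = 0.4057293679
Delta = -exp(-qT) * N(-d1) = -0.9960079893 * 0.4057293679 = -0.404110


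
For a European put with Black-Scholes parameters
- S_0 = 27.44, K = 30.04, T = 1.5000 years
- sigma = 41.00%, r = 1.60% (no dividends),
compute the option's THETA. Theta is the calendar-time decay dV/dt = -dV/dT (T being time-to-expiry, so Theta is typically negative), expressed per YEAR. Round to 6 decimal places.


d1 = 0.1185851275; d2 = -0.3835602698
phi(d1) = 0.3961470693; exp(-qT) = 1.0000000000; exp(-rT) = 0.9762857098
Theta = -S*exp(-qT)*phi(d1)*sigma/(2*sqrt(T)) + r*K*exp(-rT)*N(-d2) - q*S*exp(-qT)*N(-d1)
N(-d1) = 0.4528020244; N(-d2) = 0.6493478041; sqrt(T) = 1.2247448714
Term 1 = -27.4400 * 1.0000000000 * 0.3961470693 * 0.4100 / (2 * 1.2247448714) = -1.8194862834
Term 2 = 0.0160 * 30.0400 * 0.9762857098 * 0.6493478041 = 0.3047012386
Term 3 = 0 (no dividend yield, q = 0)
Theta = -1.8194862834 + (0.3047012386) + (0.0000000000) = -1.514785

Answer: Theta = -1.514785


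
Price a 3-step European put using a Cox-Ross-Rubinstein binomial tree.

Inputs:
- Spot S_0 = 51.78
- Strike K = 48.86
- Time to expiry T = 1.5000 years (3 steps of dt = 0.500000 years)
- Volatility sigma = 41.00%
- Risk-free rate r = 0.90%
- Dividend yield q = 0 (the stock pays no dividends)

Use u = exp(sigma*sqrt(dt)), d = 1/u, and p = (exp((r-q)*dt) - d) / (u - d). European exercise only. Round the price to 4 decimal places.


dt = T/N = 0.500000
u = exp(sigma*sqrt(dt)) = 1.336312; d = 1/u = 0.748328
p = (exp((r-q)*dt) - d) / (u - d) = 0.435695
Discount per step: exp(-r*dt) = 0.995510
Stock lattice S(k, i) with i counting down-moves:
  k=0: S(0,0) = 51.7800
  k=1: S(1,0) = 69.1942; S(1,1) = 38.7484
  k=2: S(2,0) = 92.4651; S(2,1) = 51.7800; S(2,2) = 28.9965
  k=3: S(3,0) = 123.5623; S(3,1) = 69.1942; S(3,2) = 38.7484; S(3,3) = 21.6989
Terminal payoffs V(N, i) = max(K - S_T, 0):
  V(3,0) = 0.000000; V(3,1) = 0.000000; V(3,2) = 10.111572; V(3,3) = 27.161077
Backward induction: V(k, i) = exp(-r*dt) * [p * V(k+1, i) + (1-p) * V(k+1, i+1)].
  V(2,0) = exp(-r*dt) * [p*0.000000 + (1-p)*0.000000] = 0.000000
  V(2,1) = exp(-r*dt) * [p*0.000000 + (1-p)*10.111572] = 5.680386
  V(2,2) = exp(-r*dt) * [p*10.111572 + (1-p)*27.161077] = 19.644087
  V(1,0) = exp(-r*dt) * [p*0.000000 + (1-p)*5.680386] = 3.191075
  V(1,1) = exp(-r*dt) * [p*5.680386 + (1-p)*19.644087] = 13.499282
  V(0,0) = exp(-r*dt) * [p*3.191075 + (1-p)*13.499282] = 8.967598

Answer: Price = V(0,0) = 8.9676


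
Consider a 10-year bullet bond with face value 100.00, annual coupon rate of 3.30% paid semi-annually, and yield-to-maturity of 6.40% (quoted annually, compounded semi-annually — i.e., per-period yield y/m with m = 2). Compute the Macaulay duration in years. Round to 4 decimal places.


Answer: Macaulay duration = 8.3582 years

Derivation:
Coupon per period c = face * coupon_rate / m = 1.650000
Periods per year m = 2; per-period yield y/m = 0.032000
Number of cashflows N = 20
Cashflows (t years, CF_t, discount factor 1/(1+y/m)^(m*t), PV):
  t = 0.5000: CF_t = 1.650000, DF = 0.968992, PV = 1.598837
  t = 1.0000: CF_t = 1.650000, DF = 0.938946, PV = 1.549261
  t = 1.5000: CF_t = 1.650000, DF = 0.909831, PV = 1.501222
  t = 2.0000: CF_t = 1.650000, DF = 0.881620, PV = 1.454672
  t = 2.5000: CF_t = 1.650000, DF = 0.854283, PV = 1.409566
  t = 3.0000: CF_t = 1.650000, DF = 0.827793, PV = 1.365859
  t = 3.5000: CF_t = 1.650000, DF = 0.802125, PV = 1.323506
  t = 4.0000: CF_t = 1.650000, DF = 0.777253, PV = 1.282467
  t = 4.5000: CF_t = 1.650000, DF = 0.753152, PV = 1.242701
  t = 5.0000: CF_t = 1.650000, DF = 0.729799, PV = 1.204168
  t = 5.5000: CF_t = 1.650000, DF = 0.707169, PV = 1.166829
  t = 6.0000: CF_t = 1.650000, DF = 0.685241, PV = 1.130648
  t = 6.5000: CF_t = 1.650000, DF = 0.663994, PV = 1.095590
  t = 7.0000: CF_t = 1.650000, DF = 0.643405, PV = 1.061618
  t = 7.5000: CF_t = 1.650000, DF = 0.623454, PV = 1.028699
  t = 8.0000: CF_t = 1.650000, DF = 0.604122, PV = 0.996802
  t = 8.5000: CF_t = 1.650000, DF = 0.585390, PV = 0.965893
  t = 9.0000: CF_t = 1.650000, DF = 0.567238, PV = 0.935943
  t = 9.5000: CF_t = 1.650000, DF = 0.549649, PV = 0.906921
  t = 10.0000: CF_t = 101.650000, DF = 0.532606, PV = 54.139400
Price P = sum_t PV_t = 77.360603
Macaulay numerator sum_t t * PV_t:
  t * PV_t at t = 0.5000: 0.799419
  t * PV_t at t = 1.0000: 1.549261
  t * PV_t at t = 1.5000: 2.251833
  t * PV_t at t = 2.0000: 2.909345
  t * PV_t at t = 2.5000: 3.523915
  t * PV_t at t = 3.0000: 4.097576
  t * PV_t at t = 3.5000: 4.632273
  t * PV_t at t = 4.0000: 5.129870
  t * PV_t at t = 4.5000: 5.592155
  t * PV_t at t = 5.0000: 6.020838
  t * PV_t at t = 5.5000: 6.417560
  t * PV_t at t = 6.0000: 6.783890
  t * PV_t at t = 6.5000: 7.121332
  t * PV_t at t = 7.0000: 7.431324
  t * PV_t at t = 7.5000: 7.715245
  t * PV_t at t = 8.0000: 7.974414
  t * PV_t at t = 8.5000: 8.210092
  t * PV_t at t = 9.0000: 8.423487
  t * PV_t at t = 9.5000: 8.615754
  t * PV_t at t = 10.0000: 541.393998
Macaulay duration D = (sum_t t * PV_t) / P = 646.593582 / 77.360603 = 8.358177


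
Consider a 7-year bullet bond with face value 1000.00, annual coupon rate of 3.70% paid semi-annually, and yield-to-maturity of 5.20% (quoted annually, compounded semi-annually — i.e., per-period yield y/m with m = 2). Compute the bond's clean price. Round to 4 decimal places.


Coupon per period c = face * coupon_rate / m = 18.500000
Periods per year m = 2; per-period yield y/m = 0.026000
Number of cashflows N = 14
Cashflows (t years, CF_t, discount factor 1/(1+y/m)^(m*t), PV):
  t = 0.5000: CF_t = 18.500000, DF = 0.974659, PV = 18.031189
  t = 1.0000: CF_t = 18.500000, DF = 0.949960, PV = 17.574258
  t = 1.5000: CF_t = 18.500000, DF = 0.925887, PV = 17.128907
  t = 2.0000: CF_t = 18.500000, DF = 0.902424, PV = 16.694841
  t = 2.5000: CF_t = 18.500000, DF = 0.879555, PV = 16.271775
  t = 3.0000: CF_t = 18.500000, DF = 0.857266, PV = 15.859430
  t = 3.5000: CF_t = 18.500000, DF = 0.835542, PV = 15.457534
  t = 4.0000: CF_t = 18.500000, DF = 0.814369, PV = 15.065822
  t = 4.5000: CF_t = 18.500000, DF = 0.793732, PV = 14.684037
  t = 5.0000: CF_t = 18.500000, DF = 0.773618, PV = 14.311927
  t = 5.5000: CF_t = 18.500000, DF = 0.754013, PV = 13.949247
  t = 6.0000: CF_t = 18.500000, DF = 0.734906, PV = 13.595757
  t = 6.5000: CF_t = 18.500000, DF = 0.716282, PV = 13.251225
  t = 7.0000: CF_t = 1018.500000, DF = 0.698131, PV = 711.046466
Price P = sum_t PV_t = 912.922416

Answer: Price = 912.9224


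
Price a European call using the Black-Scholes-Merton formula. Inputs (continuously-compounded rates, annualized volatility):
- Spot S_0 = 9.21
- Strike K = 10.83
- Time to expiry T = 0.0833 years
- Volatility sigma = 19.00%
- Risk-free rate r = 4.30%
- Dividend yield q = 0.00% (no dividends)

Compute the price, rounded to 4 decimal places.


d1 = (ln(S/K) + (r - q + 0.5*sigma^2) * T) / (sigma * sqrt(T)) = -2.86200692
d2 = d1 - sigma * sqrt(T) = -2.91684422
exp(-rT) = 0.99642451; exp(-qT) = 1.00000000
C = S_0 * exp(-qT) * N(d1) - K * exp(-rT) * N(d2)
N(d1) = 0.00210484; N(d2) = 0.00176796
C = 9.2100 * 1.00000000 * 0.00210484 - 10.8300 * 0.99642451 * 0.00176796 = 0.0003

Answer: Price = 0.0003


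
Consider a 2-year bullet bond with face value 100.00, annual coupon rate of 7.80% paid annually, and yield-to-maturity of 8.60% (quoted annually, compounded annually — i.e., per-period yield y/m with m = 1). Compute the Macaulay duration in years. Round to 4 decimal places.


Coupon per period c = face * coupon_rate / m = 7.800000
Periods per year m = 1; per-period yield y/m = 0.086000
Number of cashflows N = 2
Cashflows (t years, CF_t, discount factor 1/(1+y/m)^(m*t), PV):
  t = 1.0000: CF_t = 7.800000, DF = 0.920810, PV = 7.182320
  t = 2.0000: CF_t = 107.800000, DF = 0.847892, PV = 91.402718
Price P = sum_t PV_t = 98.585038
Macaulay numerator sum_t t * PV_t:
  t * PV_t at t = 1.0000: 7.182320
  t * PV_t at t = 2.0000: 182.805436
Macaulay duration D = (sum_t t * PV_t) / P = 189.987756 / 98.585038 = 1.927146

Answer: Macaulay duration = 1.9271 years


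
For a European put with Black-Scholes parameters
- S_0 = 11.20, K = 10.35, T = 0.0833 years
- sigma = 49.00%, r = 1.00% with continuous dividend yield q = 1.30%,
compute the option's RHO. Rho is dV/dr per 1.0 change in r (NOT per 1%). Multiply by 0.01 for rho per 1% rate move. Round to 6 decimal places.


Answer: Rho = -0.270163

Derivation:
d1 = 0.6270396096; d2 = 0.4856170867
phi(d1) = 0.3277422282; exp(-qT) = 0.9989176861; exp(-rT) = 0.9991673468
N(-d2) = 0.3136193398
Rho = -K*T*exp(-rT)*N(-d2) = -10.3500 * 0.0833 * 0.9991673468 * 0.3136193398 = -0.270163


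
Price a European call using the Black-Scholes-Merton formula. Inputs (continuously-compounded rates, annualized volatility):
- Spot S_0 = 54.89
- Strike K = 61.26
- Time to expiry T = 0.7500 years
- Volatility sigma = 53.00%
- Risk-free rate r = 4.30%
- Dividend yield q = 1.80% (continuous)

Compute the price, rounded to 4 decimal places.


d1 = (ln(S/K) + (r - q + 0.5*sigma^2) * T) / (sigma * sqrt(T)) = 0.03113679
d2 = d1 - sigma * sqrt(T) = -0.42785668
exp(-rT) = 0.96826449; exp(-qT) = 0.98659072
C = S_0 * exp(-qT) * N(d1) - K * exp(-rT) * N(d2)
N(d1) = 0.51241977; N(d2) = 0.33437773
C = 54.8900 * 0.98659072 * 0.51241977 - 61.2600 * 0.96826449 * 0.33437773 = 7.9157

Answer: Price = 7.9157


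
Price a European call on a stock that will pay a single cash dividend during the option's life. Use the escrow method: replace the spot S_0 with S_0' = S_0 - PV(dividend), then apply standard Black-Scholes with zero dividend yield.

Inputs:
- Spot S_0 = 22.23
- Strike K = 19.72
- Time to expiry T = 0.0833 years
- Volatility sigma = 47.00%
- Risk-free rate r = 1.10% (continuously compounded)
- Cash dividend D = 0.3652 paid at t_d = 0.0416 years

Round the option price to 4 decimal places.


Answer: Price = 2.5205

Derivation:
PV(D) = D * exp(-r * t_d) = 0.3652 * 0.99954250 = 0.36503292
S_0' = S_0 - PV(D) = 22.2300 - 0.36503292 = 21.86496708
d1 = (ln(S_0'/K) + (r + sigma^2/2)*T) / (sigma*sqrt(T)) = 0.83574617
d2 = d1 - sigma*sqrt(T) = 0.70009600
exp(-rT) = 0.99908412
N(d1) = 0.79835114; N(d2) = 0.75806632
C = S_0' * N(d1) - K * exp(-rT) * N(d2) = 21.86496708 * 0.79835114 - 19.7200 * 0.99908412 * 0.75806632 = 2.5205


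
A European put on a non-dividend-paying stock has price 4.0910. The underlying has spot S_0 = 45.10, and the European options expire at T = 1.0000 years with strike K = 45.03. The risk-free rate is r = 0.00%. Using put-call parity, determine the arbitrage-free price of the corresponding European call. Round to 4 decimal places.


Answer: Call price = 4.1610

Derivation:
Put-call parity: C - P = S_0 * exp(-qT) - K * exp(-rT).
S_0 * exp(-qT) = 45.1000 * 1.00000000 = 45.10000000
K * exp(-rT) = 45.0300 * 1.00000000 = 45.03000000
C = P + S*exp(-qT) - K*exp(-rT)
C = 4.0910 + 45.10000000 - 45.03000000 = 4.1610


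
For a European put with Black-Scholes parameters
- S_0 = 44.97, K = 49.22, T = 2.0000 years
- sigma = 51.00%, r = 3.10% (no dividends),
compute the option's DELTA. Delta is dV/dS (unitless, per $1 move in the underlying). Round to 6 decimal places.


Answer: Delta = -0.373961

Derivation:
d1 = 0.3213808027; d2 = -0.3998681141
phi(d1) = 0.3788627247; exp(-qT) = 1.0000000000; exp(-rT) = 0.9398828868
N(-d1) = 0.3739609147
Delta = -exp(-qT) * N(-d1) = -1.0000000000 * 0.3739609147 = -0.373961


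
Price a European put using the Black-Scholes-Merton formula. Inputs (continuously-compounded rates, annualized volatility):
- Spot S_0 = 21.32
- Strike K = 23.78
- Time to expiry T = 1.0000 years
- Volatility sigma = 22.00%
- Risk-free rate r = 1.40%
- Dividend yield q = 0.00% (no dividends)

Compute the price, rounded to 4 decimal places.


Answer: Price = 3.2053

Derivation:
d1 = (ln(S/K) + (r - q + 0.5*sigma^2) * T) / (sigma * sqrt(T)) = -0.32272405
d2 = d1 - sigma * sqrt(T) = -0.54272405
exp(-rT) = 0.98609754; exp(-qT) = 1.00000000
P = K * exp(-rT) * N(-d2) - S_0 * exp(-qT) * N(-d1)
N(-d1) = 0.62654788; N(-d2) = 0.70634010
P = 23.7800 * 0.98609754 * 0.70634010 - 21.3200 * 1.00000000 * 0.62654788 = 3.2053


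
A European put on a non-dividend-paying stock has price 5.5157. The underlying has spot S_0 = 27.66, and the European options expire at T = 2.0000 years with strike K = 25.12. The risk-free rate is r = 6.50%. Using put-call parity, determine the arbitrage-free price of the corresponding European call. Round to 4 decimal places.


Put-call parity: C - P = S_0 * exp(-qT) - K * exp(-rT).
S_0 * exp(-qT) = 27.6600 * 1.00000000 = 27.66000000
K * exp(-rT) = 25.1200 * 0.87809543 = 22.05775722
C = P + S*exp(-qT) - K*exp(-rT)
C = 5.5157 + 27.66000000 - 22.05775722 = 11.1179

Answer: Call price = 11.1179


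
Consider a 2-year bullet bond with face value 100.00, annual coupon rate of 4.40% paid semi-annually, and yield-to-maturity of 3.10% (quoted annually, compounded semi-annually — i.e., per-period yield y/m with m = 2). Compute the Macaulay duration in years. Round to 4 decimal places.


Answer: Macaulay duration = 1.9372 years

Derivation:
Coupon per period c = face * coupon_rate / m = 2.200000
Periods per year m = 2; per-period yield y/m = 0.015500
Number of cashflows N = 4
Cashflows (t years, CF_t, discount factor 1/(1+y/m)^(m*t), PV):
  t = 0.5000: CF_t = 2.200000, DF = 0.984737, PV = 2.166420
  t = 1.0000: CF_t = 2.200000, DF = 0.969706, PV = 2.133354
  t = 1.5000: CF_t = 2.200000, DF = 0.954905, PV = 2.100791
  t = 2.0000: CF_t = 102.200000, DF = 0.940330, PV = 96.101725
Price P = sum_t PV_t = 102.502291
Macaulay numerator sum_t t * PV_t:
  t * PV_t at t = 0.5000: 1.083210
  t * PV_t at t = 1.0000: 2.133354
  t * PV_t at t = 1.5000: 3.151187
  t * PV_t at t = 2.0000: 192.203451
Macaulay duration D = (sum_t t * PV_t) / P = 198.571201 / 102.502291 = 1.937237


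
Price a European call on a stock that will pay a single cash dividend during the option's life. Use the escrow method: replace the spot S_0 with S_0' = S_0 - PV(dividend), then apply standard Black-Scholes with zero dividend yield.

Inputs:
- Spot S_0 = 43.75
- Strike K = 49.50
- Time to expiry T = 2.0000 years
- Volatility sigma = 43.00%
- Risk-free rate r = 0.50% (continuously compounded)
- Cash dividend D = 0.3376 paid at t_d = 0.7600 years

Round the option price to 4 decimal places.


PV(D) = D * exp(-r * t_d) = 0.3376 * 0.99620721 = 0.33631955
S_0' = S_0 - PV(D) = 43.7500 - 0.33631955 = 43.41368045
d1 = (ln(S_0'/K) + (r + sigma^2/2)*T) / (sigma*sqrt(T)) = 0.10475366
d2 = d1 - sigma*sqrt(T) = -0.50335817
exp(-rT) = 0.99004983
N(d1) = 0.54171436; N(d2) = 0.30735624
C = S_0' * N(d1) - K * exp(-rT) * N(d2) = 43.41368045 * 0.54171436 - 49.5000 * 0.99004983 * 0.30735624 = 8.4551

Answer: Price = 8.4551


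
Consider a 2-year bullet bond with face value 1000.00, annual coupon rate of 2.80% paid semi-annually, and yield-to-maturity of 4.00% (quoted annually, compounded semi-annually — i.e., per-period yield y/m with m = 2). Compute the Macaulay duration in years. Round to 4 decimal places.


Coupon per period c = face * coupon_rate / m = 14.000000
Periods per year m = 2; per-period yield y/m = 0.020000
Number of cashflows N = 4
Cashflows (t years, CF_t, discount factor 1/(1+y/m)^(m*t), PV):
  t = 0.5000: CF_t = 14.000000, DF = 0.980392, PV = 13.725490
  t = 1.0000: CF_t = 14.000000, DF = 0.961169, PV = 13.456363
  t = 1.5000: CF_t = 14.000000, DF = 0.942322, PV = 13.192513
  t = 2.0000: CF_t = 1014.000000, DF = 0.923845, PV = 936.779262
Price P = sum_t PV_t = 977.153628
Macaulay numerator sum_t t * PV_t:
  t * PV_t at t = 0.5000: 6.862745
  t * PV_t at t = 1.0000: 13.456363
  t * PV_t at t = 1.5000: 19.788769
  t * PV_t at t = 2.0000: 1873.558524
Macaulay duration D = (sum_t t * PV_t) / P = 1913.666401 / 977.153628 = 1.958409

Answer: Macaulay duration = 1.9584 years


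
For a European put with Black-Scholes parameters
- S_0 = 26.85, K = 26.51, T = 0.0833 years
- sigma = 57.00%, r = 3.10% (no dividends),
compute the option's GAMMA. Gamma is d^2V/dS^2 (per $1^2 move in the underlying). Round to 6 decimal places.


Answer: Gamma = 0.088938

Derivation:
d1 = 0.1754169949; d2 = 0.0109050804
phi(d1) = 0.3928513063; exp(-qT) = 1.0000000000; exp(-rT) = 0.9974210313
Gamma = exp(-qT) * phi(d1) / (S * sigma * sqrt(T)) = 1.0000000000 * 0.3928513063 / (26.8500 * 0.5700 * 0.2886173938) = 0.088938


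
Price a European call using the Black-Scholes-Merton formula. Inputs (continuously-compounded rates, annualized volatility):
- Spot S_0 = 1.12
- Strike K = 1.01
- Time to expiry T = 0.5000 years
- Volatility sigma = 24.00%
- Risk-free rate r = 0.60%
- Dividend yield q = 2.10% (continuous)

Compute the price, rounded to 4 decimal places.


Answer: Price = 0.1333

Derivation:
d1 = (ln(S/K) + (r - q + 0.5*sigma^2) * T) / (sigma * sqrt(T)) = 0.64982144
d2 = d1 - sigma * sqrt(T) = 0.48011581
exp(-rT) = 0.99700450; exp(-qT) = 0.98955493
C = S_0 * exp(-qT) * N(d1) - K * exp(-rT) * N(d2)
N(d1) = 0.74209621; N(d2) = 0.68442748
C = 1.1200 * 0.98955493 * 0.74209621 - 1.0100 * 0.99700450 * 0.68442748 = 0.1333


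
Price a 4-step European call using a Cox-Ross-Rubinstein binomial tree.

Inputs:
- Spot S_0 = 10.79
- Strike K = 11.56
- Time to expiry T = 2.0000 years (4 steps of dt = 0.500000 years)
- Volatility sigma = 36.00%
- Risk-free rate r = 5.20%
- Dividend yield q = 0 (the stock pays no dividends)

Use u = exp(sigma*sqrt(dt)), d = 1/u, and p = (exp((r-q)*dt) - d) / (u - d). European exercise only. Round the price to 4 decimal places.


dt = T/N = 0.500000
u = exp(sigma*sqrt(dt)) = 1.289892; d = 1/u = 0.775259
p = (exp((r-q)*dt) - d) / (u - d) = 0.487886
Discount per step: exp(-r*dt) = 0.974335
Stock lattice S(k, i) with i counting down-moves:
  k=0: S(0,0) = 10.7900
  k=1: S(1,0) = 13.9179; S(1,1) = 8.3650
  k=2: S(2,0) = 17.9526; S(2,1) = 10.7900; S(2,2) = 6.4851
  k=3: S(3,0) = 23.1570; S(3,1) = 13.9179; S(3,2) = 8.3650; S(3,3) = 5.0276
  k=4: S(4,0) = 29.8700; S(4,1) = 17.9526; S(4,2) = 10.7900; S(4,3) = 6.4851; S(4,4) = 3.8977
Terminal payoffs V(N, i) = max(S_T - K, 0):
  V(4,0) = 18.309967; V(4,1) = 6.392631; V(4,2) = 0.000000; V(4,3) = 0.000000; V(4,4) = 0.000000
Backward induction: V(k, i) = exp(-r*dt) * [p * V(k+1, i) + (1-p) * V(k+1, i+1)].
  V(3,0) = exp(-r*dt) * [p*18.309967 + (1-p)*6.392631] = 11.893640
  V(3,1) = exp(-r*dt) * [p*6.392631 + (1-p)*0.000000] = 3.038828
  V(3,2) = exp(-r*dt) * [p*0.000000 + (1-p)*0.000000] = 0.000000
  V(3,3) = exp(-r*dt) * [p*0.000000 + (1-p)*0.000000] = 0.000000
  V(2,0) = exp(-r*dt) * [p*11.893640 + (1-p)*3.038828] = 7.170097
  V(2,1) = exp(-r*dt) * [p*3.038828 + (1-p)*0.000000] = 1.444550
  V(2,2) = exp(-r*dt) * [p*0.000000 + (1-p)*0.000000] = 0.000000
  V(1,0) = exp(-r*dt) * [p*7.170097 + (1-p)*1.444550] = 4.129196
  V(1,1) = exp(-r*dt) * [p*1.444550 + (1-p)*0.000000] = 0.686687
  V(0,0) = exp(-r*dt) * [p*4.129196 + (1-p)*0.686687] = 2.305509

Answer: Price = V(0,0) = 2.3055


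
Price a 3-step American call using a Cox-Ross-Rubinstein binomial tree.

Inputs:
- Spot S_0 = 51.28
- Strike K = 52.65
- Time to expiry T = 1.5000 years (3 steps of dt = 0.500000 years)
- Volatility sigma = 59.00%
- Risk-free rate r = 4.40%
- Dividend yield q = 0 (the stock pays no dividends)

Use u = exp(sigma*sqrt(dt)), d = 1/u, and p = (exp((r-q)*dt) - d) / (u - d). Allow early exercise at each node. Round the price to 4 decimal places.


dt = T/N = 0.500000
u = exp(sigma*sqrt(dt)) = 1.517695; d = 1/u = 0.658894
p = (exp((r-q)*dt) - d) / (u - d) = 0.423090
Discount per step: exp(-r*dt) = 0.978240
Stock lattice S(k, i) with i counting down-moves:
  k=0: S(0,0) = 51.2800
  k=1: S(1,0) = 77.8274; S(1,1) = 33.7881
  k=2: S(2,0) = 118.1183; S(2,1) = 51.2800; S(2,2) = 22.2627
  k=3: S(3,0) = 179.2676; S(3,1) = 77.8274; S(3,2) = 33.7881; S(3,3) = 14.6688
Terminal payoffs V(N, i) = max(S_T - K, 0):
  V(3,0) = 126.617628; V(3,1) = 25.177420; V(3,2) = 0.000000; V(3,3) = 0.000000
Backward induction: V(k, i) = exp(-r*dt) * [p * V(k+1, i) + (1-p) * V(k+1, i+1)]; then take max(V_cont, immediate exercise) for American.
  V(2,0) = exp(-r*dt) * [p*126.617628 + (1-p)*25.177420] = 66.613969; exercise = 65.468318; V(2,0) = max -> 66.613969
  V(2,1) = exp(-r*dt) * [p*25.177420 + (1-p)*0.000000] = 10.420513; exercise = 0.000000; V(2,1) = max -> 10.420513
  V(2,2) = exp(-r*dt) * [p*0.000000 + (1-p)*0.000000] = 0.000000; exercise = 0.000000; V(2,2) = max -> 0.000000
  V(1,0) = exp(-r*dt) * [p*66.613969 + (1-p)*10.420513] = 33.451296; exercise = 25.177420; V(1,0) = max -> 33.451296
  V(1,1) = exp(-r*dt) * [p*10.420513 + (1-p)*0.000000] = 4.312876; exercise = 0.000000; V(1,1) = max -> 4.312876
  V(0,0) = exp(-r*dt) * [p*33.451296 + (1-p)*4.312876] = 16.278933; exercise = 0.000000; V(0,0) = max -> 16.278933

Answer: Price = V(0,0) = 16.2789


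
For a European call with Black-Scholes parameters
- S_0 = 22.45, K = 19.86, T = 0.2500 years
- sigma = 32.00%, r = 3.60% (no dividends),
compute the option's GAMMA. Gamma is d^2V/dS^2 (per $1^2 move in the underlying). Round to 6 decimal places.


d1 = 0.9023934723; d2 = 0.7423934723
phi(d1) = 0.2655119254; exp(-qT) = 1.0000000000; exp(-rT) = 0.9910403788
Gamma = exp(-qT) * phi(d1) / (S * sigma * sqrt(T)) = 1.0000000000 * 0.2655119254 / (22.4500 * 0.3200 * 0.5000000000) = 0.073918

Answer: Gamma = 0.073918


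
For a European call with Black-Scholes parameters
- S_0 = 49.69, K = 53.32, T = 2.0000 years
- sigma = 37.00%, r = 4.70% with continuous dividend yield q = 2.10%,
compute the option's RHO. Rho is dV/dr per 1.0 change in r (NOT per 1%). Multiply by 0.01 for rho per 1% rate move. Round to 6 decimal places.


d1 = 0.2262592831; d2 = -0.2969997350
phi(d1) = 0.3888602848; exp(-qT) = 0.9588697806; exp(-rT) = 0.9102827622
N(d2) = 0.3832333557
Rho = K*T*exp(-rT)*N(d2) = 53.3200 * 2.0000 * 0.9102827622 * 0.3832333557 = 37.201441

Answer: Rho = 37.201441


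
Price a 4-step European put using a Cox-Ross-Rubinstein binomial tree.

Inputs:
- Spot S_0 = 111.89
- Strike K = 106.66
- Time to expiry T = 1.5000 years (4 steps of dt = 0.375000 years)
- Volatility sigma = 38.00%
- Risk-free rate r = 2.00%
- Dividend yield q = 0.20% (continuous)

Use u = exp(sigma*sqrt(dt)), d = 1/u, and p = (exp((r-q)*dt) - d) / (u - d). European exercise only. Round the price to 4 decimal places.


Answer: Price = V(0,0) = 15.6532

Derivation:
dt = T/N = 0.375000
u = exp(sigma*sqrt(dt)) = 1.262005; d = 1/u = 0.792390
p = (exp((r-q)*dt) - d) / (u - d) = 0.456508
Discount per step: exp(-r*dt) = 0.992528
Stock lattice S(k, i) with i counting down-moves:
  k=0: S(0,0) = 111.8900
  k=1: S(1,0) = 141.2057; S(1,1) = 88.6605
  k=2: S(2,0) = 178.2023; S(2,1) = 111.8900; S(2,2) = 70.2537
  k=3: S(3,0) = 224.8921; S(3,1) = 141.2057; S(3,2) = 88.6605; S(3,3) = 55.6683
  k=4: S(4,0) = 283.8149; S(4,1) = 178.2023; S(4,2) = 111.8900; S(4,3) = 70.2537; S(4,4) = 44.1110
Terminal payoffs V(N, i) = max(K - S_T, 0):
  V(4,0) = 0.000000; V(4,1) = 0.000000; V(4,2) = 0.000000; V(4,3) = 36.406285; V(4,4) = 62.548958
Backward induction: V(k, i) = exp(-r*dt) * [p * V(k+1, i) + (1-p) * V(k+1, i+1)].
  V(3,0) = exp(-r*dt) * [p*0.000000 + (1-p)*0.000000] = 0.000000
  V(3,1) = exp(-r*dt) * [p*0.000000 + (1-p)*0.000000] = 0.000000
  V(3,2) = exp(-r*dt) * [p*0.000000 + (1-p)*36.406285] = 19.638687
  V(3,3) = exp(-r*dt) * [p*36.406285 + (1-p)*62.548958] = 50.236433
  V(2,0) = exp(-r*dt) * [p*0.000000 + (1-p)*0.000000] = 0.000000
  V(2,1) = exp(-r*dt) * [p*0.000000 + (1-p)*19.638687] = 10.593721
  V(2,2) = exp(-r*dt) * [p*19.638687 + (1-p)*50.236433] = 35.997328
  V(1,0) = exp(-r*dt) * [p*0.000000 + (1-p)*10.593721] = 5.714584
  V(1,1) = exp(-r*dt) * [p*10.593721 + (1-p)*35.997328] = 24.218064
  V(0,0) = exp(-r*dt) * [p*5.714584 + (1-p)*24.218064] = 15.653240


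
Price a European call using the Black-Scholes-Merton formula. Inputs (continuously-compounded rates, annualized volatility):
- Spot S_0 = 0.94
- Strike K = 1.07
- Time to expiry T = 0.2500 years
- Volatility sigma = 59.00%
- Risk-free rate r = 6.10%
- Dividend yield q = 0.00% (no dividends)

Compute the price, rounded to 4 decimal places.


d1 = (ln(S/K) + (r - q + 0.5*sigma^2) * T) / (sigma * sqrt(T)) = -0.23990357
d2 = d1 - sigma * sqrt(T) = -0.53490357
exp(-rT) = 0.98486569; exp(-qT) = 1.00000000
C = S_0 * exp(-qT) * N(d1) - K * exp(-rT) * N(d2)
N(d1) = 0.40520251; N(d2) = 0.29635827
C = 0.9400 * 1.00000000 * 0.40520251 - 1.0700 * 0.98486569 * 0.29635827 = 0.0686

Answer: Price = 0.0686


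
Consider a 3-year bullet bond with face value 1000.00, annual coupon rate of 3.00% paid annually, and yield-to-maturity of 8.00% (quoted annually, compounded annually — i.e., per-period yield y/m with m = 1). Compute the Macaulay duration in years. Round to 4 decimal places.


Coupon per period c = face * coupon_rate / m = 30.000000
Periods per year m = 1; per-period yield y/m = 0.080000
Number of cashflows N = 3
Cashflows (t years, CF_t, discount factor 1/(1+y/m)^(m*t), PV):
  t = 1.0000: CF_t = 30.000000, DF = 0.925926, PV = 27.777778
  t = 2.0000: CF_t = 30.000000, DF = 0.857339, PV = 25.720165
  t = 3.0000: CF_t = 1030.000000, DF = 0.793832, PV = 817.647208
Price P = sum_t PV_t = 871.145151
Macaulay numerator sum_t t * PV_t:
  t * PV_t at t = 1.0000: 27.777778
  t * PV_t at t = 2.0000: 51.440329
  t * PV_t at t = 3.0000: 2452.941625
Macaulay duration D = (sum_t t * PV_t) / P = 2532.159732 / 871.145151 = 2.906702

Answer: Macaulay duration = 2.9067 years


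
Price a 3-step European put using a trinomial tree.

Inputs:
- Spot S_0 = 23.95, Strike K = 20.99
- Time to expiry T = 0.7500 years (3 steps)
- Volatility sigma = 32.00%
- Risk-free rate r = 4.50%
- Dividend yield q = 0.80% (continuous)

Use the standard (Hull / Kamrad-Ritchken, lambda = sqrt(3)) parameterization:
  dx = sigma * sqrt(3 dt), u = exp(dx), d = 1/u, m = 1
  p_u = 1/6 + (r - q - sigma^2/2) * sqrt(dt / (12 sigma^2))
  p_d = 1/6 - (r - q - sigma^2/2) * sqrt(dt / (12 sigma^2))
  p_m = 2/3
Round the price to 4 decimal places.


Answer: Price = V(0,0) = 1.1442

Derivation:
dt = T/N = 0.250000; dx = sigma*sqrt(3*dt) = 0.277128
u = exp(dx) = 1.319335; d = 1/u = 0.757957
p_u = 0.160262, p_m = 0.666667, p_d = 0.173072
Discount per step: exp(-r*dt) = 0.988813
Stock lattice S(k, j) with j the centered position index:
  k=0: S(0,+0) = 23.9500
  k=1: S(1,-1) = 18.1531; S(1,+0) = 23.9500; S(1,+1) = 31.5981
  k=2: S(2,-2) = 13.7593; S(2,-1) = 18.1531; S(2,+0) = 23.9500; S(2,+1) = 31.5981; S(2,+2) = 41.6885
  k=3: S(3,-3) = 10.4289; S(3,-2) = 13.7593; S(3,-1) = 18.1531; S(3,+0) = 23.9500; S(3,+1) = 31.5981; S(3,+2) = 41.6885; S(3,+3) = 55.0011
Terminal payoffs V(N, j) = max(K - S_T, 0):
  V(3,-3) = 10.561067; V(3,-2) = 7.230740; V(3,-1) = 2.836921; V(3,+0) = 0.000000; V(3,+1) = 0.000000; V(3,+2) = 0.000000; V(3,+3) = 0.000000
Backward induction: V(k, j) = exp(-r*dt) * [p_u * V(k+1, j+1) + p_m * V(k+1, j) + p_d * V(k+1, j-1)]
  V(2,-2) = exp(-r*dt) * [p_u*2.836921 + p_m*7.230740 + p_d*10.561067] = 7.023504
  V(2,-1) = exp(-r*dt) * [p_u*0.000000 + p_m*2.836921 + p_d*7.230740] = 3.107559
  V(2,+0) = exp(-r*dt) * [p_u*0.000000 + p_m*0.000000 + p_d*2.836921] = 0.485498
  V(2,+1) = exp(-r*dt) * [p_u*0.000000 + p_m*0.000000 + p_d*0.000000] = 0.000000
  V(2,+2) = exp(-r*dt) * [p_u*0.000000 + p_m*0.000000 + p_d*0.000000] = 0.000000
  V(1,-1) = exp(-r*dt) * [p_u*0.485498 + p_m*3.107559 + p_d*7.023504] = 3.327437
  V(1,+0) = exp(-r*dt) * [p_u*0.000000 + p_m*0.485498 + p_d*3.107559] = 0.851858
  V(1,+1) = exp(-r*dt) * [p_u*0.000000 + p_m*0.000000 + p_d*0.485498] = 0.083086
  V(0,+0) = exp(-r*dt) * [p_u*0.083086 + p_m*0.851858 + p_d*3.327437] = 1.144161


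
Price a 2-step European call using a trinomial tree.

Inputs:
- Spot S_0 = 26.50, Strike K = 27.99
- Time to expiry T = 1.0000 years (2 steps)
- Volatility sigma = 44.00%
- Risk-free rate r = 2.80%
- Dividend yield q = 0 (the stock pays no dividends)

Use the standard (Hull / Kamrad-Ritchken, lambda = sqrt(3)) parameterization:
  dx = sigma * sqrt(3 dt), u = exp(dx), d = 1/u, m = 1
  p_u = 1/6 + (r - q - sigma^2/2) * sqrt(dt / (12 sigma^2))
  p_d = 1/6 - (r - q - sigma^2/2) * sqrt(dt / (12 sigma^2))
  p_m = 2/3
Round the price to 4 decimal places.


dt = T/N = 0.500000; dx = sigma*sqrt(3*dt) = 0.538888
u = exp(dx) = 1.714099; d = 1/u = 0.583397
p_u = 0.134749, p_m = 0.666667, p_d = 0.198584
Discount per step: exp(-r*dt) = 0.986098
Stock lattice S(k, j) with j the centered position index:
  k=0: S(0,+0) = 26.5000
  k=1: S(1,-1) = 15.4600; S(1,+0) = 26.5000; S(1,+1) = 45.4236
  k=2: S(2,-2) = 9.0193; S(2,-1) = 15.4600; S(2,+0) = 26.5000; S(2,+1) = 45.4236; S(2,+2) = 77.8606
Terminal payoffs V(N, j) = max(S_T - K, 0):
  V(2,-2) = 0.000000; V(2,-1) = 0.000000; V(2,+0) = 0.000000; V(2,+1) = 17.433631; V(2,+2) = 49.870613
Backward induction: V(k, j) = exp(-r*dt) * [p_u * V(k+1, j+1) + p_m * V(k+1, j) + p_d * V(k+1, j-1)]
  V(1,-1) = exp(-r*dt) * [p_u*0.000000 + p_m*0.000000 + p_d*0.000000] = 0.000000
  V(1,+0) = exp(-r*dt) * [p_u*17.433631 + p_m*0.000000 + p_d*0.000000] = 2.316506
  V(1,+1) = exp(-r*dt) * [p_u*49.870613 + p_m*17.433631 + p_d*0.000000] = 18.087435
  V(0,+0) = exp(-r*dt) * [p_u*18.087435 + p_m*2.316506 + p_d*0.000000] = 3.926249

Answer: Price = V(0,0) = 3.9262


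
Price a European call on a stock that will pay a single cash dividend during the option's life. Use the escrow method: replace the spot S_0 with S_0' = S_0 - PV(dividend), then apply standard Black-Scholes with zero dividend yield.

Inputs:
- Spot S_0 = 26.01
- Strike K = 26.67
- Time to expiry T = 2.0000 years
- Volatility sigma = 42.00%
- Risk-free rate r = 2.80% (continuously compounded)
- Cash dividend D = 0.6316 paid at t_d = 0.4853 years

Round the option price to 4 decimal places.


PV(D) = D * exp(-r * t_d) = 0.6316 * 0.98650351 = 0.62307561
S_0' = S_0 - PV(D) = 26.0100 - 0.62307561 = 25.38692439
d1 = (ln(S_0'/K) + (r + sigma^2/2)*T) / (sigma*sqrt(T)) = 0.30825632
d2 = d1 - sigma*sqrt(T) = -0.28571337
exp(-rT) = 0.94553914
N(d1) = 0.62105635; N(d2) = 0.38754883
C = S_0' * N(d1) - K * exp(-rT) * N(d2) = 25.38692439 * 0.62105635 - 26.6700 * 0.94553914 * 0.38754883 = 5.9937

Answer: Price = 5.9937


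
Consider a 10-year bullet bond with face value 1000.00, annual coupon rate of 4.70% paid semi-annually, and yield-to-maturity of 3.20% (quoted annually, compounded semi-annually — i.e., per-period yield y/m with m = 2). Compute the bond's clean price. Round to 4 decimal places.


Coupon per period c = face * coupon_rate / m = 23.500000
Periods per year m = 2; per-period yield y/m = 0.016000
Number of cashflows N = 20
Cashflows (t years, CF_t, discount factor 1/(1+y/m)^(m*t), PV):
  t = 0.5000: CF_t = 23.500000, DF = 0.984252, PV = 23.129921
  t = 1.0000: CF_t = 23.500000, DF = 0.968752, PV = 22.765671
  t = 1.5000: CF_t = 23.500000, DF = 0.953496, PV = 22.407156
  t = 2.0000: CF_t = 23.500000, DF = 0.938480, PV = 22.054287
  t = 2.5000: CF_t = 23.500000, DF = 0.923701, PV = 21.706976
  t = 3.0000: CF_t = 23.500000, DF = 0.909155, PV = 21.365134
  t = 3.5000: CF_t = 23.500000, DF = 0.894837, PV = 21.028675
  t = 4.0000: CF_t = 23.500000, DF = 0.880745, PV = 20.697515
  t = 4.5000: CF_t = 23.500000, DF = 0.866875, PV = 20.371570
  t = 5.0000: CF_t = 23.500000, DF = 0.853224, PV = 20.050757
  t = 5.5000: CF_t = 23.500000, DF = 0.839787, PV = 19.734997
  t = 6.0000: CF_t = 23.500000, DF = 0.826562, PV = 19.424210
  t = 6.5000: CF_t = 23.500000, DF = 0.813545, PV = 19.118317
  t = 7.0000: CF_t = 23.500000, DF = 0.800734, PV = 18.817241
  t = 7.5000: CF_t = 23.500000, DF = 0.788124, PV = 18.520907
  t = 8.0000: CF_t = 23.500000, DF = 0.775712, PV = 18.229239
  t = 8.5000: CF_t = 23.500000, DF = 0.763496, PV = 17.942164
  t = 9.0000: CF_t = 23.500000, DF = 0.751473, PV = 17.659610
  t = 9.5000: CF_t = 23.500000, DF = 0.739639, PV = 17.381506
  t = 10.0000: CF_t = 1023.500000, DF = 0.727991, PV = 745.098498
Price P = sum_t PV_t = 1127.504352

Answer: Price = 1127.5044


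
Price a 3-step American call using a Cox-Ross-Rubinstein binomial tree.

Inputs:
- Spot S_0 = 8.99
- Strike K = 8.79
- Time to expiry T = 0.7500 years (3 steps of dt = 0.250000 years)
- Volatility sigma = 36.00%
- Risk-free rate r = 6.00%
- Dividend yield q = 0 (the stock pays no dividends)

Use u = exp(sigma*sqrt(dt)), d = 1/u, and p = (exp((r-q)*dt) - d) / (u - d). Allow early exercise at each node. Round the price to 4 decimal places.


dt = T/N = 0.250000
u = exp(sigma*sqrt(dt)) = 1.197217; d = 1/u = 0.835270
p = (exp((r-q)*dt) - d) / (u - d) = 0.496876
Discount per step: exp(-r*dt) = 0.985112
Stock lattice S(k, i) with i counting down-moves:
  k=0: S(0,0) = 8.9900
  k=1: S(1,0) = 10.7630; S(1,1) = 7.5091
  k=2: S(2,0) = 12.8856; S(2,1) = 8.9900; S(2,2) = 6.2721
  k=3: S(3,0) = 15.4269; S(3,1) = 10.7630; S(3,2) = 7.5091; S(3,3) = 5.2389
Terminal payoffs V(N, i) = max(S_T - K, 0):
  V(3,0) = 6.636902; V(3,1) = 1.972984; V(3,2) = 0.000000; V(3,3) = 0.000000
Backward induction: V(k, i) = exp(-r*dt) * [p * V(k+1, i) + (1-p) * V(k+1, i+1)]; then take max(V_cont, immediate exercise) for American.
  V(2,0) = exp(-r*dt) * [p*6.636902 + (1-p)*1.972984] = 4.226497; exercise = 4.095631; V(2,0) = max -> 4.226497
  V(2,1) = exp(-r*dt) * [p*1.972984 + (1-p)*0.000000] = 0.965733; exercise = 0.200000; V(2,1) = max -> 0.965733
  V(2,2) = exp(-r*dt) * [p*0.000000 + (1-p)*0.000000] = 0.000000; exercise = 0.000000; V(2,2) = max -> 0.000000
  V(1,0) = exp(-r*dt) * [p*4.226497 + (1-p)*0.965733] = 2.547429; exercise = 1.972984; V(1,0) = max -> 2.547429
  V(1,1) = exp(-r*dt) * [p*0.965733 + (1-p)*0.000000] = 0.472706; exercise = 0.000000; V(1,1) = max -> 0.472706
  V(0,0) = exp(-r*dt) * [p*2.547429 + (1-p)*0.472706] = 1.481201; exercise = 0.200000; V(0,0) = max -> 1.481201

Answer: Price = V(0,0) = 1.4812
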